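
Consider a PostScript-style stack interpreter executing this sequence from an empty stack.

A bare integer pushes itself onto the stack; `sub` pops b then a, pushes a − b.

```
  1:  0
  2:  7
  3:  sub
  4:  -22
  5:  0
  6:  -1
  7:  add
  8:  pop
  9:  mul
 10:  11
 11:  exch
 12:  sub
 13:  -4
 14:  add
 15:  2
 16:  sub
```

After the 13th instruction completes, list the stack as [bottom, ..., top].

0    : [0]
7    : [0, 7]
sub  : [-7]
-22  : [-7, -22]
0    : [-7, -22, 0]
-1   : [-7, -22, 0, -1]
add  : [-7, -22, -1]
pop  : [-7, -22]
mul  : [154]
11   : [154, 11]
exch : [11, 154]
sub  : [-143]
-4   : [-143, -4]

[-143, -4]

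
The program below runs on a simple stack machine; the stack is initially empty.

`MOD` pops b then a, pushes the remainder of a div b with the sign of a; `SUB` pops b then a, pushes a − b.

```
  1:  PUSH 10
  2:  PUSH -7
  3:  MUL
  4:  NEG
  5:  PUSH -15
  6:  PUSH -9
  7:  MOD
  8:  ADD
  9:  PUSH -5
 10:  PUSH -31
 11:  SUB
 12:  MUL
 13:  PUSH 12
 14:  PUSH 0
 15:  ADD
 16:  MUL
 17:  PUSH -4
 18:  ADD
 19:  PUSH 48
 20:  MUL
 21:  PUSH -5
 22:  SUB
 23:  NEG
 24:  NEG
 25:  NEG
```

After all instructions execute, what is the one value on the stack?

-958277

PUSH 10  : [10]
PUSH -7  : [10, -7]
MUL      : [-70]
NEG      : [70]
PUSH -15 : [70, -15]
PUSH -9  : [70, -15, -9]
MOD      : [70, -6]
ADD      : [64]
PUSH -5  : [64, -5]
PUSH -31 : [64, -5, -31]
SUB      : [64, 26]
MUL      : [1664]
PUSH 12  : [1664, 12]
PUSH 0   : [1664, 12, 0]
ADD      : [1664, 12]
MUL      : [19968]
PUSH -4  : [19968, -4]
ADD      : [19964]
PUSH 48  : [19964, 48]
MUL      : [958272]
PUSH -5  : [958272, -5]
SUB      : [958277]
NEG      : [-958277]
NEG      : [958277]
NEG      : [-958277]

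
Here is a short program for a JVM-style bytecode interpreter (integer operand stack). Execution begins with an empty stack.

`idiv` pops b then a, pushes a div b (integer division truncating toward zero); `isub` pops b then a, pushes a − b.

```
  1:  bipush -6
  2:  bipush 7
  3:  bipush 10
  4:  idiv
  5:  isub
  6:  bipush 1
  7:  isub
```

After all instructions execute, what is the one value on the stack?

-7

bipush -6 → [-6]
bipush 7  → [-6, 7]
bipush 10 → [-6, 7, 10]
idiv      → [-6, 0]
isub      → [-6]
bipush 1  → [-6, 1]
isub      → [-7]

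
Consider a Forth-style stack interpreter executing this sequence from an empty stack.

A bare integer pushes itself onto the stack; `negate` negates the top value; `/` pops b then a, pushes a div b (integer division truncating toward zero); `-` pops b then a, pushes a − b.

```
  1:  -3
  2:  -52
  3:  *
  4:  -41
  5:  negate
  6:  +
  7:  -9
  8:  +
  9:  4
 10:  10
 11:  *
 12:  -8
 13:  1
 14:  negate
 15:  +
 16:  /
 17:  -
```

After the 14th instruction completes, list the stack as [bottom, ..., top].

[188, 40, -8, -1]

-3     : [-3]
-52    : [-3, -52]
*      : [156]
-41    : [156, -41]
negate : [156, 41]
+      : [197]
-9     : [197, -9]
+      : [188]
4      : [188, 4]
10     : [188, 4, 10]
*      : [188, 40]
-8     : [188, 40, -8]
1      : [188, 40, -8, 1]
negate : [188, 40, -8, -1]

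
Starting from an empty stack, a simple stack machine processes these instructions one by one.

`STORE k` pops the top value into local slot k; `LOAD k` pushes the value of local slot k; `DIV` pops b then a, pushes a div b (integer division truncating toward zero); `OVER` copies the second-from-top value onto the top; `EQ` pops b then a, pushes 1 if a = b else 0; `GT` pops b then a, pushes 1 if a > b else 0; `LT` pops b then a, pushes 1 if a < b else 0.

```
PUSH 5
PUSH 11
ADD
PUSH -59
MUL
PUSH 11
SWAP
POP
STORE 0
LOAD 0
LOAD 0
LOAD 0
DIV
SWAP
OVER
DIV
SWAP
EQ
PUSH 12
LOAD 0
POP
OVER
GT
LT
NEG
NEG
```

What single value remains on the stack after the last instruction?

1

PUSH 5    5
PUSH 11   5 11
ADD       16
PUSH -59  16 -59
MUL       -944
PUSH 11   -944 11
SWAP      11 -944
POP       11
STORE 0   (empty)
LOAD 0    11
LOAD 0    11 11
LOAD 0    11 11 11
DIV       11 1
SWAP      1 11
OVER      1 11 1
DIV       1 11
SWAP      11 1
EQ        0
PUSH 12   0 12
LOAD 0    0 12 11
POP       0 12
OVER      0 12 0
GT        0 1
LT        1
NEG       -1
NEG       1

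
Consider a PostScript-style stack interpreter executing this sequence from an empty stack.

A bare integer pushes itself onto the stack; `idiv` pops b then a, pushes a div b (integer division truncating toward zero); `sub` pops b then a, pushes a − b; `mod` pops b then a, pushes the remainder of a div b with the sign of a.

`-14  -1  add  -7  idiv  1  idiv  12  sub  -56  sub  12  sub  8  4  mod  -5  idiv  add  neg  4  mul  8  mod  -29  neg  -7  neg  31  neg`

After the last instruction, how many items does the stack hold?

-14  : [-14]
-1   : [-14, -1]
add  : [-15]
-7   : [-15, -7]
idiv : [2]
1    : [2, 1]
idiv : [2]
12   : [2, 12]
sub  : [-10]
-56  : [-10, -56]
sub  : [46]
12   : [46, 12]
sub  : [34]
8    : [34, 8]
4    : [34, 8, 4]
mod  : [34, 0]
-5   : [34, 0, -5]
idiv : [34, 0]
add  : [34]
neg  : [-34]
4    : [-34, 4]
mul  : [-136]
8    : [-136, 8]
mod  : [0]
-29  : [0, -29]
neg  : [0, 29]
-7   : [0, 29, -7]
neg  : [0, 29, 7]
31   : [0, 29, 7, 31]
neg  : [0, 29, 7, -31]

4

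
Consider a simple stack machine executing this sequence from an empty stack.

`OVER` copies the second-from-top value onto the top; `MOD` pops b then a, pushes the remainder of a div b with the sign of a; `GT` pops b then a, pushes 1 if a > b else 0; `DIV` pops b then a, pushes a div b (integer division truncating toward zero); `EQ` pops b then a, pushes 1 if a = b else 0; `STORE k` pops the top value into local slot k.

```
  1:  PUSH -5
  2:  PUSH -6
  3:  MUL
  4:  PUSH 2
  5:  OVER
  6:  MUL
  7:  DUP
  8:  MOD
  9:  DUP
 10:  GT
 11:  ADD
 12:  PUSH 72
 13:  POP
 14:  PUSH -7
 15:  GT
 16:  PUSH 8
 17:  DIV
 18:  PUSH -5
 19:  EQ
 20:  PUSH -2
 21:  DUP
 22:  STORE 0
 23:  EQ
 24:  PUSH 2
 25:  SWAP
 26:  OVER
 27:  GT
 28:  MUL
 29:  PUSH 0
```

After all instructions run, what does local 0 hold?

-2

PUSH -5  [-5]
PUSH -6  [-5, -6]
MUL      [30]
PUSH 2   [30, 2]
OVER     [30, 2, 30]
MUL      [30, 60]
DUP      [30, 60, 60]
MOD      [30, 0]
DUP      [30, 0, 0]
GT       [30, 0]
ADD      [30]
PUSH 72  [30, 72]
POP      [30]
PUSH -7  [30, -7]
GT       [1]
PUSH 8   [1, 8]
DIV      [0]
PUSH -5  [0, -5]
EQ       [0]
PUSH -2  [0, -2]
DUP      [0, -2, -2]
STORE 0  [0, -2]
EQ       [0]
PUSH 2   [0, 2]
SWAP     [2, 0]
OVER     [2, 0, 2]
GT       [2, 0]
MUL      [0]
PUSH 0   [0, 0]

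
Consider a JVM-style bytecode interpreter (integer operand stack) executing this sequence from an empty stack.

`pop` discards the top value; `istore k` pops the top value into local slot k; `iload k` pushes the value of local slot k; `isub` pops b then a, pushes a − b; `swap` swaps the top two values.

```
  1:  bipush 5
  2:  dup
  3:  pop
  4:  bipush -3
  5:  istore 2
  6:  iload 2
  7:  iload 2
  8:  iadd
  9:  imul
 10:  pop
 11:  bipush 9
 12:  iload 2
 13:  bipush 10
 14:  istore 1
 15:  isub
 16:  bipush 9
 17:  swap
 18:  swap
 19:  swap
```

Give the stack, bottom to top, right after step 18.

[12, 9]

bipush 5  -> [5]
dup       -> [5, 5]
pop       -> [5]
bipush -3 -> [5, -3]
istore 2  -> [5]
iload 2   -> [5, -3]
iload 2   -> [5, -3, -3]
iadd      -> [5, -6]
imul      -> [-30]
pop       -> []
bipush 9  -> [9]
iload 2   -> [9, -3]
bipush 10 -> [9, -3, 10]
istore 1  -> [9, -3]
isub      -> [12]
bipush 9  -> [12, 9]
swap      -> [9, 12]
swap      -> [12, 9]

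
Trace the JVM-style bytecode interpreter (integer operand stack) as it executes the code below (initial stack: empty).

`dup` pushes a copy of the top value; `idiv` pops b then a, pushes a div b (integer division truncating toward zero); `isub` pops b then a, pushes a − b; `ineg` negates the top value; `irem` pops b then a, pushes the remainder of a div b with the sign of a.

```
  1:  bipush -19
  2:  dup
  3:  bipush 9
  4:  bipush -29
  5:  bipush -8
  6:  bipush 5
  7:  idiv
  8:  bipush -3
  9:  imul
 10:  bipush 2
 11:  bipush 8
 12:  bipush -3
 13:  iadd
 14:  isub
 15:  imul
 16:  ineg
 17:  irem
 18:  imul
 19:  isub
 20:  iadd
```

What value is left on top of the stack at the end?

-20

bipush -19 → -19
dup        → -19 -19
bipush 9   → -19 -19 9
bipush -29 → -19 -19 9 -29
bipush -8  → -19 -19 9 -29 -8
bipush 5   → -19 -19 9 -29 -8 5
idiv       → -19 -19 9 -29 -1
bipush -3  → -19 -19 9 -29 -1 -3
imul       → -19 -19 9 -29 3
bipush 2   → -19 -19 9 -29 3 2
bipush 8   → -19 -19 9 -29 3 2 8
bipush -3  → -19 -19 9 -29 3 2 8 -3
iadd       → -19 -19 9 -29 3 2 5
isub       → -19 -19 9 -29 3 -3
imul       → -19 -19 9 -29 -9
ineg       → -19 -19 9 -29 9
irem       → -19 -19 9 -2
imul       → -19 -19 -18
isub       → -19 -1
iadd       → -20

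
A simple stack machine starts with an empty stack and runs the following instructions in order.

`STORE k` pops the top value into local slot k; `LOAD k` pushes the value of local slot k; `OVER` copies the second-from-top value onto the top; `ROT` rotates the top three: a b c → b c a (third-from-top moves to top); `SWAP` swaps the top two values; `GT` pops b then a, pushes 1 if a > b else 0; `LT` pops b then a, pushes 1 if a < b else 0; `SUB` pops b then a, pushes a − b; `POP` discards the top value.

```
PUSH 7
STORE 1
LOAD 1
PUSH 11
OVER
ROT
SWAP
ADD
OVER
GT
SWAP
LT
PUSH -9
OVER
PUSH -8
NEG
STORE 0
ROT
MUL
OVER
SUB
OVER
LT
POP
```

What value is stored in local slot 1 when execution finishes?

PUSH 7  : 7
STORE 1 : (empty)
LOAD 1  : 7
PUSH 11 : 7 11
OVER    : 7 11 7
ROT     : 11 7 7
SWAP    : 11 7 7
ADD     : 11 14
OVER    : 11 14 11
GT      : 11 1
SWAP    : 1 11
LT      : 1
PUSH -9 : 1 -9
OVER    : 1 -9 1
PUSH -8 : 1 -9 1 -8
NEG     : 1 -9 1 8
STORE 0 : 1 -9 1
ROT     : -9 1 1
MUL     : -9 1
OVER    : -9 1 -9
SUB     : -9 10
OVER    : -9 10 -9
LT      : -9 0
POP     : -9

7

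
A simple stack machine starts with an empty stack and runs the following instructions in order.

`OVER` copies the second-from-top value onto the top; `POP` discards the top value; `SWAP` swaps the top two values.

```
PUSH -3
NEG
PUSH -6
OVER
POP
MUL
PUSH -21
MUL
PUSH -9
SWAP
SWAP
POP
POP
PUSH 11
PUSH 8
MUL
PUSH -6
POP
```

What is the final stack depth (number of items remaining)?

PUSH -3  → -3
NEG      → 3
PUSH -6  → 3 -6
OVER     → 3 -6 3
POP      → 3 -6
MUL      → -18
PUSH -21 → -18 -21
MUL      → 378
PUSH -9  → 378 -9
SWAP     → -9 378
SWAP     → 378 -9
POP      → 378
POP      → (empty)
PUSH 11  → 11
PUSH 8   → 11 8
MUL      → 88
PUSH -6  → 88 -6
POP      → 88

1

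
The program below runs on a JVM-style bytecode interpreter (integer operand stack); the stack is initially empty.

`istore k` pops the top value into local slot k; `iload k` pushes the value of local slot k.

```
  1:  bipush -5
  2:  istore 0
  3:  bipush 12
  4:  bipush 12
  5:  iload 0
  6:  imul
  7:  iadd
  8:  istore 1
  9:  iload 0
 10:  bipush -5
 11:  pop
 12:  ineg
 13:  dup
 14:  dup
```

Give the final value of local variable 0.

bipush -5  [-5]
istore 0   []
bipush 12  [12]
bipush 12  [12, 12]
iload 0    [12, 12, -5]
imul       [12, -60]
iadd       [-48]
istore 1   []
iload 0    [-5]
bipush -5  [-5, -5]
pop        [-5]
ineg       [5]
dup        [5, 5]
dup        [5, 5, 5]

-5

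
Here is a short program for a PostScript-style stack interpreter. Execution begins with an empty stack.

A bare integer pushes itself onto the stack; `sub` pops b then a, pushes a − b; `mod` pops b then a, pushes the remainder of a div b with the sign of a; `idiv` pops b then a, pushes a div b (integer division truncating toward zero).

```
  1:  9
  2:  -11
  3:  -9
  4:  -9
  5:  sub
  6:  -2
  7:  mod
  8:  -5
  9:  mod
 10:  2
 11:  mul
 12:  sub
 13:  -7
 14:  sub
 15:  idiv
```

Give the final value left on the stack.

-2

9     [9]
-11   [9, -11]
-9    [9, -11, -9]
-9    [9, -11, -9, -9]
sub   [9, -11, 0]
-2    [9, -11, 0, -2]
mod   [9, -11, 0]
-5    [9, -11, 0, -5]
mod   [9, -11, 0]
2     [9, -11, 0, 2]
mul   [9, -11, 0]
sub   [9, -11]
-7    [9, -11, -7]
sub   [9, -4]
idiv  [-2]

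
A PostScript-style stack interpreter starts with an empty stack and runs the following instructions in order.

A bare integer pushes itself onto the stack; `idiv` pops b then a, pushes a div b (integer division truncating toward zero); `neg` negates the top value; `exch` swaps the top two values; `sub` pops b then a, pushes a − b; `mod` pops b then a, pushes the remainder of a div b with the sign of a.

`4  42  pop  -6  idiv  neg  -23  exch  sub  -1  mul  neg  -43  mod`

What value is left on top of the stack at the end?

4    → 4
42   → 4 42
pop  → 4
-6   → 4 -6
idiv → 0
neg  → 0
-23  → 0 -23
exch → -23 0
sub  → -23
-1   → -23 -1
mul  → 23
neg  → -23
-43  → -23 -43
mod  → -23

-23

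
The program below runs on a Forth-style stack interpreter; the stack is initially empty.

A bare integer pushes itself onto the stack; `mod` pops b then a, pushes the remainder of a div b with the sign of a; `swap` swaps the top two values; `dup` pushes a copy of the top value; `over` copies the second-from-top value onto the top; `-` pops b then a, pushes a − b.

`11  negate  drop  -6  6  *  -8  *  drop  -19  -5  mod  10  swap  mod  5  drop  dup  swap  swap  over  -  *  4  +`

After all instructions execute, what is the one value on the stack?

4

11     : [11]
negate : [-11]
drop   : []
-6     : [-6]
6      : [-6, 6]
*      : [-36]
-8     : [-36, -8]
*      : [288]
drop   : []
-19    : [-19]
-5     : [-19, -5]
mod    : [-4]
10     : [-4, 10]
swap   : [10, -4]
mod    : [2]
5      : [2, 5]
drop   : [2]
dup    : [2, 2]
swap   : [2, 2]
swap   : [2, 2]
over   : [2, 2, 2]
-      : [2, 0]
*      : [0]
4      : [0, 4]
+      : [4]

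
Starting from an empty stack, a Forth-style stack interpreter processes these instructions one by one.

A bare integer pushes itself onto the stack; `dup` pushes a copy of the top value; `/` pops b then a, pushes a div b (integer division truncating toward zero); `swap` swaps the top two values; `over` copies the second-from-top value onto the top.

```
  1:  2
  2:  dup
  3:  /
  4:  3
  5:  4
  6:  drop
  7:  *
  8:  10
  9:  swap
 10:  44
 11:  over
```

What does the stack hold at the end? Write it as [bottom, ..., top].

[10, 3, 44, 3]

2    → 2
dup  → 2 2
/    → 1
3    → 1 3
4    → 1 3 4
drop → 1 3
*    → 3
10   → 3 10
swap → 10 3
44   → 10 3 44
over → 10 3 44 3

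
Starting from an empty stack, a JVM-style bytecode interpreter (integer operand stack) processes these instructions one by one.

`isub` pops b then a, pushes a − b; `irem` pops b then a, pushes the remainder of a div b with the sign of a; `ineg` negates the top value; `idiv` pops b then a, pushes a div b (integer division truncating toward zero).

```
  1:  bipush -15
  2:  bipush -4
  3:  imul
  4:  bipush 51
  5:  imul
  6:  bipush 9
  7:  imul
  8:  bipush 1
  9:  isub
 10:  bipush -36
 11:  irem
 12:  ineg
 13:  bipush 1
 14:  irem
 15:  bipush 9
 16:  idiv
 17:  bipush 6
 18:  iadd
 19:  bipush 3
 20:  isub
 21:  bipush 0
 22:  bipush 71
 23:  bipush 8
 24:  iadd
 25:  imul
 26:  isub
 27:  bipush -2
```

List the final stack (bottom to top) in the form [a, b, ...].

[3, -2]

bipush -15 → [-15]
bipush -4  → [-15, -4]
imul       → [60]
bipush 51  → [60, 51]
imul       → [3060]
bipush 9   → [3060, 9]
imul       → [27540]
bipush 1   → [27540, 1]
isub       → [27539]
bipush -36 → [27539, -36]
irem       → [35]
ineg       → [-35]
bipush 1   → [-35, 1]
irem       → [0]
bipush 9   → [0, 9]
idiv       → [0]
bipush 6   → [0, 6]
iadd       → [6]
bipush 3   → [6, 3]
isub       → [3]
bipush 0   → [3, 0]
bipush 71  → [3, 0, 71]
bipush 8   → [3, 0, 71, 8]
iadd       → [3, 0, 79]
imul       → [3, 0]
isub       → [3]
bipush -2  → [3, -2]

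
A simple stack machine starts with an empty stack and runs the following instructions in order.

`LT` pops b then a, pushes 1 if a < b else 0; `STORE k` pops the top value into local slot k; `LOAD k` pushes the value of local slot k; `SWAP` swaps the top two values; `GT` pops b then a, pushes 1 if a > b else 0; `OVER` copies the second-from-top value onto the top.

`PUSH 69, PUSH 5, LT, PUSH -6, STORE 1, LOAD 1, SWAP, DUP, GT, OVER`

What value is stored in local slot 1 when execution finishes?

-6

PUSH 69 -> [69]
PUSH 5  -> [69, 5]
LT      -> [0]
PUSH -6 -> [0, -6]
STORE 1 -> [0]
LOAD 1  -> [0, -6]
SWAP    -> [-6, 0]
DUP     -> [-6, 0, 0]
GT      -> [-6, 0]
OVER    -> [-6, 0, -6]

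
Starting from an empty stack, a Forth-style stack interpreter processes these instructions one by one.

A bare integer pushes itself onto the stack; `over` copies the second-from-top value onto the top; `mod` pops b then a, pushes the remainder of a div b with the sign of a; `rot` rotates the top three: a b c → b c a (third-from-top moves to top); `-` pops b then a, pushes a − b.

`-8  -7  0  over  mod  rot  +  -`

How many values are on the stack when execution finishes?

-8   → [-8]
-7   → [-8, -7]
0    → [-8, -7, 0]
over → [-8, -7, 0, -7]
mod  → [-8, -7, 0]
rot  → [-7, 0, -8]
+    → [-7, -8]
-    → [1]

1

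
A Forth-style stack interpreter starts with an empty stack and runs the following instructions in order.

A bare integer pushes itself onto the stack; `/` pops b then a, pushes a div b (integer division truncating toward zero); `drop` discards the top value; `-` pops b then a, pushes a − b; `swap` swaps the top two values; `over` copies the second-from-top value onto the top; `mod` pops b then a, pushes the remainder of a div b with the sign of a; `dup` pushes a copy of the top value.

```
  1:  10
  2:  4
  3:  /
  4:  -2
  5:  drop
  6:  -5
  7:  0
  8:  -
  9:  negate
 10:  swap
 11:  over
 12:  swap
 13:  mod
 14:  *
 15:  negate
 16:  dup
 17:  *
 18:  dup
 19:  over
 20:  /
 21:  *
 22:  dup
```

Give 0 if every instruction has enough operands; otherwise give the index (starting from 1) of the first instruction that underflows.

0

10     : 10
4      : 10 4
/      : 2
-2     : 2 -2
drop   : 2
-5     : 2 -5
0      : 2 -5 0
-      : 2 -5
negate : 2 5
swap   : 5 2
over   : 5 2 5
swap   : 5 5 2
mod    : 5 1
*      : 5
negate : -5
dup    : -5 -5
*      : 25
dup    : 25 25
over   : 25 25 25
/      : 25 1
*      : 25
dup    : 25 25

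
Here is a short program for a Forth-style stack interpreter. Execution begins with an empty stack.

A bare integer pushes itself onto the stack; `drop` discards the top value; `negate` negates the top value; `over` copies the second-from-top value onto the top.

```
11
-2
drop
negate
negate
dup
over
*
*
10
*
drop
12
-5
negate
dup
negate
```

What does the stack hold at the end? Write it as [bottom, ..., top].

[12, 5, -5]

11      11
-2      11 -2
drop    11
negate  -11
negate  11
dup     11 11
over    11 11 11
*       11 121
*       1331
10      1331 10
*       13310
drop    (empty)
12      12
-5      12 -5
negate  12 5
dup     12 5 5
negate  12 5 -5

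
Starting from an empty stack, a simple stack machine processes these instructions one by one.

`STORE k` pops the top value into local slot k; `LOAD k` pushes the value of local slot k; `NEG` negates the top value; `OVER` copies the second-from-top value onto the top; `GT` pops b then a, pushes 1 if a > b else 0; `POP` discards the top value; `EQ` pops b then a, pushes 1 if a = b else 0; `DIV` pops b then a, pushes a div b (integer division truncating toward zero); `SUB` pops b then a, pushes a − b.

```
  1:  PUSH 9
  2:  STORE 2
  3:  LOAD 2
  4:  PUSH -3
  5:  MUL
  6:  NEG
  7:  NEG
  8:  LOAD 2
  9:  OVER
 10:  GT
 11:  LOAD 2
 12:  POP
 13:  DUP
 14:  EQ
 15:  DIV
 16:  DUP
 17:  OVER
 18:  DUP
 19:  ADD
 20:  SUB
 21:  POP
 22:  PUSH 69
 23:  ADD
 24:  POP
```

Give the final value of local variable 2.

PUSH 9  : [9]
STORE 2 : []
LOAD 2  : [9]
PUSH -3 : [9, -3]
MUL     : [-27]
NEG     : [27]
NEG     : [-27]
LOAD 2  : [-27, 9]
OVER    : [-27, 9, -27]
GT      : [-27, 1]
LOAD 2  : [-27, 1, 9]
POP     : [-27, 1]
DUP     : [-27, 1, 1]
EQ      : [-27, 1]
DIV     : [-27]
DUP     : [-27, -27]
OVER    : [-27, -27, -27]
DUP     : [-27, -27, -27, -27]
ADD     : [-27, -27, -54]
SUB     : [-27, 27]
POP     : [-27]
PUSH 69 : [-27, 69]
ADD     : [42]
POP     : []

9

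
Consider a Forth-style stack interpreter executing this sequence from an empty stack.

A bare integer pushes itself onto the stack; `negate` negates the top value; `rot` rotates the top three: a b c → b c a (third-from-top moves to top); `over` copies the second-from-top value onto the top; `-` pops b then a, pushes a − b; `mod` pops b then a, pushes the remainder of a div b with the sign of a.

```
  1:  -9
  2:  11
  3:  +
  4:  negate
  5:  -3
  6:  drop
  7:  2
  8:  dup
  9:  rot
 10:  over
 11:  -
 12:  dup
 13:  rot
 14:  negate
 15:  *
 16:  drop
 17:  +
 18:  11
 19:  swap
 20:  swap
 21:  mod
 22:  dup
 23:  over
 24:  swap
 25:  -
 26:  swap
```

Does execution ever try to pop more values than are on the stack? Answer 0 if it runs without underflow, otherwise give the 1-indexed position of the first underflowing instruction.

0

-9     : [-9]
11     : [-9, 11]
+      : [2]
negate : [-2]
-3     : [-2, -3]
drop   : [-2]
2      : [-2, 2]
dup    : [-2, 2, 2]
rot    : [2, 2, -2]
over   : [2, 2, -2, 2]
-      : [2, 2, -4]
dup    : [2, 2, -4, -4]
rot    : [2, -4, -4, 2]
negate : [2, -4, -4, -2]
*      : [2, -4, 8]
drop   : [2, -4]
+      : [-2]
11     : [-2, 11]
swap   : [11, -2]
swap   : [-2, 11]
mod    : [-2]
dup    : [-2, -2]
over   : [-2, -2, -2]
swap   : [-2, -2, -2]
-      : [-2, 0]
swap   : [0, -2]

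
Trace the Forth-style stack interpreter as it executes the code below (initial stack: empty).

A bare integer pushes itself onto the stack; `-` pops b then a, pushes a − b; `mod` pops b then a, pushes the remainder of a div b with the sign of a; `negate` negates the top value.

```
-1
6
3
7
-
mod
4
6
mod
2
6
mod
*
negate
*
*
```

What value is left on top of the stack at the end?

16

-1     : [-1]
6      : [-1, 6]
3      : [-1, 6, 3]
7      : [-1, 6, 3, 7]
-      : [-1, 6, -4]
mod    : [-1, 2]
4      : [-1, 2, 4]
6      : [-1, 2, 4, 6]
mod    : [-1, 2, 4]
2      : [-1, 2, 4, 2]
6      : [-1, 2, 4, 2, 6]
mod    : [-1, 2, 4, 2]
*      : [-1, 2, 8]
negate : [-1, 2, -8]
*      : [-1, -16]
*      : [16]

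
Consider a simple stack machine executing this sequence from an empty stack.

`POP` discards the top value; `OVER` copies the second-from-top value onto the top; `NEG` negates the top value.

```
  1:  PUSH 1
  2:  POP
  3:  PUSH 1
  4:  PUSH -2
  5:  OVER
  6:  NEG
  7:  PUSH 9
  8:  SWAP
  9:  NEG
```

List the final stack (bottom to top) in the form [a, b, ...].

[1, -2, 9, 1]

PUSH 1  → [1]
POP     → []
PUSH 1  → [1]
PUSH -2 → [1, -2]
OVER    → [1, -2, 1]
NEG     → [1, -2, -1]
PUSH 9  → [1, -2, -1, 9]
SWAP    → [1, -2, 9, -1]
NEG     → [1, -2, 9, 1]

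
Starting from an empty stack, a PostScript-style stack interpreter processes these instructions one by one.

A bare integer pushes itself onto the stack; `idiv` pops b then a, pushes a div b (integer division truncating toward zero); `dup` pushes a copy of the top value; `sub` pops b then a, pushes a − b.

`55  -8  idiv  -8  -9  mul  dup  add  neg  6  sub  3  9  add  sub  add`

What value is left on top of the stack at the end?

55   -> 55
-8   -> 55 -8
idiv -> -6
-8   -> -6 -8
-9   -> -6 -8 -9
mul  -> -6 72
dup  -> -6 72 72
add  -> -6 144
neg  -> -6 -144
6    -> -6 -144 6
sub  -> -6 -150
3    -> -6 -150 3
9    -> -6 -150 3 9
add  -> -6 -150 12
sub  -> -6 -162
add  -> -168

-168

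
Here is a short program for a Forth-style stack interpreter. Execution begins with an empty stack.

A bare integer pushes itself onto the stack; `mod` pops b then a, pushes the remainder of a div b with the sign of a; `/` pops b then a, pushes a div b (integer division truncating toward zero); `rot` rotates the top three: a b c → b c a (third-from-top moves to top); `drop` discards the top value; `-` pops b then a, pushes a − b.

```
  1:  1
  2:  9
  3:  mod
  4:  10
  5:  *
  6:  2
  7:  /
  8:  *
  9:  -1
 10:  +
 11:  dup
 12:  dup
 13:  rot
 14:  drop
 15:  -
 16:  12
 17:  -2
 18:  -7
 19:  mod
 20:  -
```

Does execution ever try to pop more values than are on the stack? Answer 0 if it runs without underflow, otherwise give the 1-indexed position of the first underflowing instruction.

1    1
9    1 9
mod  1
10   1 10
*    10
2    10 2
/    5
*  — needs 2 operands, stack has 1 → underflow

8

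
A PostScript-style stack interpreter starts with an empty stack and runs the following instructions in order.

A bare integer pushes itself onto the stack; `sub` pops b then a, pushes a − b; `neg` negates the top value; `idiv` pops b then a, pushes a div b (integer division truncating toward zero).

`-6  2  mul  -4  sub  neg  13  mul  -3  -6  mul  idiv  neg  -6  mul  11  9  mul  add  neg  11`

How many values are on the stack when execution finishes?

2

-6    -6
2     -6 2
mul   -12
-4    -12 -4
sub   -8
neg   8
13    8 13
mul   104
-3    104 -3
-6    104 -3 -6
mul   104 18
idiv  5
neg   -5
-6    -5 -6
mul   30
11    30 11
9     30 11 9
mul   30 99
add   129
neg   -129
11    -129 11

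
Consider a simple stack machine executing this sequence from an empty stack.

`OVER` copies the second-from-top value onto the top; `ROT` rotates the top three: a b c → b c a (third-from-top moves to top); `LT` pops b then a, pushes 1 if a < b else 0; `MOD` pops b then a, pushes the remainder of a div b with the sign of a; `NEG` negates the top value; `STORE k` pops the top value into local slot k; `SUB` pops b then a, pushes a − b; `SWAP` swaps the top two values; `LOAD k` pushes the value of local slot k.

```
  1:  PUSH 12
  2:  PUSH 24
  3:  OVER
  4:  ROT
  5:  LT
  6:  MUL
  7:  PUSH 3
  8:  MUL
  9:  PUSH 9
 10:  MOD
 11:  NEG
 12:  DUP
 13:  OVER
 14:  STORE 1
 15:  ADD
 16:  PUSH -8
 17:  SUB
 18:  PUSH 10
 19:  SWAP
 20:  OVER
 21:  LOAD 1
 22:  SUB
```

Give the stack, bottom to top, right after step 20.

PUSH 12 → 12
PUSH 24 → 12 24
OVER    → 12 24 12
ROT     → 24 12 12
LT      → 24 0
MUL     → 0
PUSH 3  → 0 3
MUL     → 0
PUSH 9  → 0 9
MOD     → 0
NEG     → 0
DUP     → 0 0
OVER    → 0 0 0
STORE 1 → 0 0
ADD     → 0
PUSH -8 → 0 -8
SUB     → 8
PUSH 10 → 8 10
SWAP    → 10 8
OVER    → 10 8 10

[10, 8, 10]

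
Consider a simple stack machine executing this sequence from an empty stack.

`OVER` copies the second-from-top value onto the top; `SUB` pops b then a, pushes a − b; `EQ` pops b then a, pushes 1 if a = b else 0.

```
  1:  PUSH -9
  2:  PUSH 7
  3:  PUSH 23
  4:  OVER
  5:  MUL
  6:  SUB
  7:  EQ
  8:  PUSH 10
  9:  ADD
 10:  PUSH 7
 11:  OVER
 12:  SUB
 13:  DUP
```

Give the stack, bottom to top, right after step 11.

PUSH -9  -9
PUSH 7   -9 7
PUSH 23  -9 7 23
OVER     -9 7 23 7
MUL      -9 7 161
SUB      -9 -154
EQ       0
PUSH 10  0 10
ADD      10
PUSH 7   10 7
OVER     10 7 10

[10, 7, 10]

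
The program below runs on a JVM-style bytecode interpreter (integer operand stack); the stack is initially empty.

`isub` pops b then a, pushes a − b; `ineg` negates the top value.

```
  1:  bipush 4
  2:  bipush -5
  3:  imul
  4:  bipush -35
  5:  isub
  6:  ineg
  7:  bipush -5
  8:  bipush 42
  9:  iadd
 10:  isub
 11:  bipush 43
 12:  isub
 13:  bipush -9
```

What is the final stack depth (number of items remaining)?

2

bipush 4   → 4
bipush -5  → 4 -5
imul       → -20
bipush -35 → -20 -35
isub       → 15
ineg       → -15
bipush -5  → -15 -5
bipush 42  → -15 -5 42
iadd       → -15 37
isub       → -52
bipush 43  → -52 43
isub       → -95
bipush -9  → -95 -9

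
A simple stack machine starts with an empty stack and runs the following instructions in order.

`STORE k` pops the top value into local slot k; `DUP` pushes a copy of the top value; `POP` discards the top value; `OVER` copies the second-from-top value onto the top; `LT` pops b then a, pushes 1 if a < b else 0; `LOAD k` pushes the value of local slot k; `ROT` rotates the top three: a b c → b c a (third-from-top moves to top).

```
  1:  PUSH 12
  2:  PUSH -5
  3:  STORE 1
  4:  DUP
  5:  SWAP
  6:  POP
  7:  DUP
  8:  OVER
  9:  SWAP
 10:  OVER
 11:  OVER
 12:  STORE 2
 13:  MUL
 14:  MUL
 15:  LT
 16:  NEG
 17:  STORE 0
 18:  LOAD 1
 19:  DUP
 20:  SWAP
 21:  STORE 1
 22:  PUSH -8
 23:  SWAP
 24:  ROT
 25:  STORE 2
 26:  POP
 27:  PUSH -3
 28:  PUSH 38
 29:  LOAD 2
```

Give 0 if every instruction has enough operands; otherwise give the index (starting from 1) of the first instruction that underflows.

24

PUSH 12 → [12]
PUSH -5 → [12, -5]
STORE 1 → [12]
DUP     → [12, 12]
SWAP    → [12, 12]
POP     → [12]
DUP     → [12, 12]
OVER    → [12, 12, 12]
SWAP    → [12, 12, 12]
OVER    → [12, 12, 12, 12]
OVER    → [12, 12, 12, 12, 12]
STORE 2 → [12, 12, 12, 12]
MUL     → [12, 12, 144]
MUL     → [12, 1728]
LT      → [1]
NEG     → [-1]
STORE 0 → []
LOAD 1  → [-5]
DUP     → [-5, -5]
SWAP    → [-5, -5]
STORE 1 → [-5]
PUSH -8 → [-5, -8]
SWAP    → [-8, -5]
ROT  — needs 3 operands, stack has 2 → underflow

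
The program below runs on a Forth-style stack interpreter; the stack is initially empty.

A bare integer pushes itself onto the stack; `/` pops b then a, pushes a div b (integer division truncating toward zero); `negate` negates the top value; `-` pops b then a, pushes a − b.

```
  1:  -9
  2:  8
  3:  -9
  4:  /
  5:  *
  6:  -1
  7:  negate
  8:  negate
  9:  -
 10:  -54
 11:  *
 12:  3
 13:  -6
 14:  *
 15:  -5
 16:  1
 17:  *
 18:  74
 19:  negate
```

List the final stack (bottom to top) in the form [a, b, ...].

[-54, -18, -5, -74]

-9     → [-9]
8      → [-9, 8]
-9     → [-9, 8, -9]
/      → [-9, 0]
*      → [0]
-1     → [0, -1]
negate → [0, 1]
negate → [0, -1]
-      → [1]
-54    → [1, -54]
*      → [-54]
3      → [-54, 3]
-6     → [-54, 3, -6]
*      → [-54, -18]
-5     → [-54, -18, -5]
1      → [-54, -18, -5, 1]
*      → [-54, -18, -5]
74     → [-54, -18, -5, 74]
negate → [-54, -18, -5, -74]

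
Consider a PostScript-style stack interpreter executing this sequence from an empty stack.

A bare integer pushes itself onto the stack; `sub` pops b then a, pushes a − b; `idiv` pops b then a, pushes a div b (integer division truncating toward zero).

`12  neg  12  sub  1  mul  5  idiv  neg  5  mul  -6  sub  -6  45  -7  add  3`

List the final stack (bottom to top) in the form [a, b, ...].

[26, -6, 38, 3]

12   -> 12
neg  -> -12
12   -> -12 12
sub  -> -24
1    -> -24 1
mul  -> -24
5    -> -24 5
idiv -> -4
neg  -> 4
5    -> 4 5
mul  -> 20
-6   -> 20 -6
sub  -> 26
-6   -> 26 -6
45   -> 26 -6 45
-7   -> 26 -6 45 -7
add  -> 26 -6 38
3    -> 26 -6 38 3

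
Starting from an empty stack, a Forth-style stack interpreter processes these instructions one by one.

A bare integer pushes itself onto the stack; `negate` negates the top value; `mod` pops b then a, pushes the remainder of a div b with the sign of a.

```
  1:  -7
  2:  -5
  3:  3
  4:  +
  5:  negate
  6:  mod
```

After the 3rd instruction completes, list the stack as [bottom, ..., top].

-7 : [-7]
-5 : [-7, -5]
3  : [-7, -5, 3]

[-7, -5, 3]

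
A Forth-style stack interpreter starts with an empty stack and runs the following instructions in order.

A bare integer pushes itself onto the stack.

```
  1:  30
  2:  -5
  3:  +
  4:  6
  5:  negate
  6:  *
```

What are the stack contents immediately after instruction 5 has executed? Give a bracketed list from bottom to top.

30      [30]
-5      [30, -5]
+       [25]
6       [25, 6]
negate  [25, -6]

[25, -6]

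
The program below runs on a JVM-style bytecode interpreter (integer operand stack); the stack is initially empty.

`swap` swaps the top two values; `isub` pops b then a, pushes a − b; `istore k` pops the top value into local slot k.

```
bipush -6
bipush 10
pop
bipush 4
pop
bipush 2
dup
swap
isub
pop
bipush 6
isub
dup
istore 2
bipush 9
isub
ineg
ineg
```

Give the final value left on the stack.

bipush -6 -> [-6]
bipush 10 -> [-6, 10]
pop       -> [-6]
bipush 4  -> [-6, 4]
pop       -> [-6]
bipush 2  -> [-6, 2]
dup       -> [-6, 2, 2]
swap      -> [-6, 2, 2]
isub      -> [-6, 0]
pop       -> [-6]
bipush 6  -> [-6, 6]
isub      -> [-12]
dup       -> [-12, -12]
istore 2  -> [-12]
bipush 9  -> [-12, 9]
isub      -> [-21]
ineg      -> [21]
ineg      -> [-21]

-21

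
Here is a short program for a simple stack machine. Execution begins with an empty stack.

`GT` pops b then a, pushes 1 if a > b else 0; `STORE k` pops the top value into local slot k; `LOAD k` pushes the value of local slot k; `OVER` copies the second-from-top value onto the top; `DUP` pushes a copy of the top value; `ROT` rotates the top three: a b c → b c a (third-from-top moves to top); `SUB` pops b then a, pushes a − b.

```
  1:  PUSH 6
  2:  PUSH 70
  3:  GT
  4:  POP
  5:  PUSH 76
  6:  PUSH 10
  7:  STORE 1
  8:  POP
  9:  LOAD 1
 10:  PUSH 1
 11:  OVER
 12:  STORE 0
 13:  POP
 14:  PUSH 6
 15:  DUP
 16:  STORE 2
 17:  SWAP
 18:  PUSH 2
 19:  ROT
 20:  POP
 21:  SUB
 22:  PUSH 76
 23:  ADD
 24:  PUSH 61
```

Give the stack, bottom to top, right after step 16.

PUSH 6  -> 6
PUSH 70 -> 6 70
GT      -> 0
POP     -> (empty)
PUSH 76 -> 76
PUSH 10 -> 76 10
STORE 1 -> 76
POP     -> (empty)
LOAD 1  -> 10
PUSH 1  -> 10 1
OVER    -> 10 1 10
STORE 0 -> 10 1
POP     -> 10
PUSH 6  -> 10 6
DUP     -> 10 6 6
STORE 2 -> 10 6

[10, 6]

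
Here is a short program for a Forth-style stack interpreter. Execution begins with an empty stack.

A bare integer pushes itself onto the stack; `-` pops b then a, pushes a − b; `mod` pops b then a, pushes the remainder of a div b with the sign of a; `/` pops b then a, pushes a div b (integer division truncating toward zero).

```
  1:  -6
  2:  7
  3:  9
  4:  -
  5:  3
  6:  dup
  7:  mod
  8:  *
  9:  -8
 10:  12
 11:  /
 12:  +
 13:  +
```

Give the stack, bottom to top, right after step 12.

[-6, 0]

-6  : -6
7   : -6 7
9   : -6 7 9
-   : -6 -2
3   : -6 -2 3
dup : -6 -2 3 3
mod : -6 -2 0
*   : -6 0
-8  : -6 0 -8
12  : -6 0 -8 12
/   : -6 0 0
+   : -6 0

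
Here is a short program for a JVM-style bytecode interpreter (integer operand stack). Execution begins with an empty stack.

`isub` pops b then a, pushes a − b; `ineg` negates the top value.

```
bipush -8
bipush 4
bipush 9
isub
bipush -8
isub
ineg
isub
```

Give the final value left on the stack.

bipush -8 → -8
bipush 4  → -8 4
bipush 9  → -8 4 9
isub      → -8 -5
bipush -8 → -8 -5 -8
isub      → -8 3
ineg      → -8 -3
isub      → -5

-5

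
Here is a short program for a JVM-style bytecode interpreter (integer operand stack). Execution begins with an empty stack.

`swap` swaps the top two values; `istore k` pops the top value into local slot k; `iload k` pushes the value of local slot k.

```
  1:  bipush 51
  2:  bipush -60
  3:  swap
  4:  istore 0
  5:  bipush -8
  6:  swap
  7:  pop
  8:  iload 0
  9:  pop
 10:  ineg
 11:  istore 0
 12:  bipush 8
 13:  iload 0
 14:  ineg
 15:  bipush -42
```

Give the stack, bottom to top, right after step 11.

bipush 51  → 51
bipush -60 → 51 -60
swap       → -60 51
istore 0   → -60
bipush -8  → -60 -8
swap       → -8 -60
pop        → -8
iload 0    → -8 51
pop        → -8
ineg       → 8
istore 0   → (empty)

[]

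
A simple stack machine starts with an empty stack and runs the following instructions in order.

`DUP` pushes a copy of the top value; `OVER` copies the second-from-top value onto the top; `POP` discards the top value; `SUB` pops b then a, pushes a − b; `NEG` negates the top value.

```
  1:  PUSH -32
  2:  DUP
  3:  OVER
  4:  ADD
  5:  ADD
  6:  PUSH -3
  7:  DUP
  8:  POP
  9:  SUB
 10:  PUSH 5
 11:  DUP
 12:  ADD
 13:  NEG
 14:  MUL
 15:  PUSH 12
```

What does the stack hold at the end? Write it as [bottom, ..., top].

[930, 12]

PUSH -32 : [-32]
DUP      : [-32, -32]
OVER     : [-32, -32, -32]
ADD      : [-32, -64]
ADD      : [-96]
PUSH -3  : [-96, -3]
DUP      : [-96, -3, -3]
POP      : [-96, -3]
SUB      : [-93]
PUSH 5   : [-93, 5]
DUP      : [-93, 5, 5]
ADD      : [-93, 10]
NEG      : [-93, -10]
MUL      : [930]
PUSH 12  : [930, 12]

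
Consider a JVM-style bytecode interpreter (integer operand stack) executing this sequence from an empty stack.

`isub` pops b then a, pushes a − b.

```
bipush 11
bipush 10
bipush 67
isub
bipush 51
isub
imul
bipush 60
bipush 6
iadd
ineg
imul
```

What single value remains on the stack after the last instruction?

bipush 11 : 11
bipush 10 : 11 10
bipush 67 : 11 10 67
isub      : 11 -57
bipush 51 : 11 -57 51
isub      : 11 -108
imul      : -1188
bipush 60 : -1188 60
bipush 6  : -1188 60 6
iadd      : -1188 66
ineg      : -1188 -66
imul      : 78408

78408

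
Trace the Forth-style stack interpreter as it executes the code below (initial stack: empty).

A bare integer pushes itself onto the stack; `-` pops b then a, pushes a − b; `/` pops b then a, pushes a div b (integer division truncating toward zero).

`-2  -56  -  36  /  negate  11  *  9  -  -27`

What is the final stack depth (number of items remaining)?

-2      [-2]
-56     [-2, -56]
-       [54]
36      [54, 36]
/       [1]
negate  [-1]
11      [-1, 11]
*       [-11]
9       [-11, 9]
-       [-20]
-27     [-20, -27]

2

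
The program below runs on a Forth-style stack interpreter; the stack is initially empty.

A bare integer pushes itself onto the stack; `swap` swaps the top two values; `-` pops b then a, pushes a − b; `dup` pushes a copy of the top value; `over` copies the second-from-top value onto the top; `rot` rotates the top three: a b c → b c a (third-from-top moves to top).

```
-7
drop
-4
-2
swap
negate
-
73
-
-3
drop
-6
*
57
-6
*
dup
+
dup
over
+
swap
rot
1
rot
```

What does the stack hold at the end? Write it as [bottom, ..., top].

[-1368, 474, 1, -684]

-7     → [-7]
drop   → []
-4     → [-4]
-2     → [-4, -2]
swap   → [-2, -4]
negate → [-2, 4]
-      → [-6]
73     → [-6, 73]
-      → [-79]
-3     → [-79, -3]
drop   → [-79]
-6     → [-79, -6]
*      → [474]
57     → [474, 57]
-6     → [474, 57, -6]
*      → [474, -342]
dup    → [474, -342, -342]
+      → [474, -684]
dup    → [474, -684, -684]
over   → [474, -684, -684, -684]
+      → [474, -684, -1368]
swap   → [474, -1368, -684]
rot    → [-1368, -684, 474]
1      → [-1368, -684, 474, 1]
rot    → [-1368, 474, 1, -684]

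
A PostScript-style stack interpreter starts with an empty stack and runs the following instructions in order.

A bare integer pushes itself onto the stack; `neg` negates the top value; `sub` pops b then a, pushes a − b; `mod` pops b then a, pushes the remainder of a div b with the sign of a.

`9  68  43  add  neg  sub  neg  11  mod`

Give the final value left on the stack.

9   : [9]
68  : [9, 68]
43  : [9, 68, 43]
add : [9, 111]
neg : [9, -111]
sub : [120]
neg : [-120]
11  : [-120, 11]
mod : [-10]

-10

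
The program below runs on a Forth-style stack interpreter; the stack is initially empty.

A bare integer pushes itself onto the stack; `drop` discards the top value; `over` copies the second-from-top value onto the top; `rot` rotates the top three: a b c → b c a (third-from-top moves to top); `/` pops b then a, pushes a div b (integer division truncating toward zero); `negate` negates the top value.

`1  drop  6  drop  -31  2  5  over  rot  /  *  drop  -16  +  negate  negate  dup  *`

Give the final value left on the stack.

2209

1      → 1
drop   → (empty)
6      → 6
drop   → (empty)
-31    → -31
2      → -31 2
5      → -31 2 5
over   → -31 2 5 2
rot    → -31 5 2 2
/      → -31 5 1
*      → -31 5
drop   → -31
-16    → -31 -16
+      → -47
negate → 47
negate → -47
dup    → -47 -47
*      → 2209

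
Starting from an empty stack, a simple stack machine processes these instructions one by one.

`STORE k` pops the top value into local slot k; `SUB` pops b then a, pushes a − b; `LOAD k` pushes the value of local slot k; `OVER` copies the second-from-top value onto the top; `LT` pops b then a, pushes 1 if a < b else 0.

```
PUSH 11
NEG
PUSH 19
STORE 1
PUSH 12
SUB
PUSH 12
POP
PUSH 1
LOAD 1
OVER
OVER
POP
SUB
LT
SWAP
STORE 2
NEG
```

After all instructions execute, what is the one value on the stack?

PUSH 11 -> [11]
NEG     -> [-11]
PUSH 19 -> [-11, 19]
STORE 1 -> [-11]
PUSH 12 -> [-11, 12]
SUB     -> [-23]
PUSH 12 -> [-23, 12]
POP     -> [-23]
PUSH 1  -> [-23, 1]
LOAD 1  -> [-23, 1, 19]
OVER    -> [-23, 1, 19, 1]
OVER    -> [-23, 1, 19, 1, 19]
POP     -> [-23, 1, 19, 1]
SUB     -> [-23, 1, 18]
LT      -> [-23, 1]
SWAP    -> [1, -23]
STORE 2 -> [1]
NEG     -> [-1]

-1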